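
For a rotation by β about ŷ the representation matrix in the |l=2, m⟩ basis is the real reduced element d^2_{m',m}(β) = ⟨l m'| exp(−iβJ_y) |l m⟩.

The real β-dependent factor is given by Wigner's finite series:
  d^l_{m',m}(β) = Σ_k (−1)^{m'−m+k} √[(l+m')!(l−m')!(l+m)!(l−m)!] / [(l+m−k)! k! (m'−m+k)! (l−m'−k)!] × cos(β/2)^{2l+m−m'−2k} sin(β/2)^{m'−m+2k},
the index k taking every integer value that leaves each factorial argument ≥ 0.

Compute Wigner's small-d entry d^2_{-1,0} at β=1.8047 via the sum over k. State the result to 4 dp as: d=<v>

d^2_{-1,0}(β=1.8047) via Wigner's sum:
c=cos(1.8047/2)=0.619767, s=sin(1.8047/2)=0.784786; N=√[1·6·2·2]=4.898979
k∈{1,2} keeps every argument non-negative
  k=1: (−1)^0·4.8990/(2)·0.6198^3·0.7848^1 = +0.457628
  k=2: (−1)^1·4.8990/(2)·0.6198^1·0.7848^3 = -0.733766
d^2_{-1,0}(1.8047) = +0.457628 -0.733766 = -0.276137

d=-0.2761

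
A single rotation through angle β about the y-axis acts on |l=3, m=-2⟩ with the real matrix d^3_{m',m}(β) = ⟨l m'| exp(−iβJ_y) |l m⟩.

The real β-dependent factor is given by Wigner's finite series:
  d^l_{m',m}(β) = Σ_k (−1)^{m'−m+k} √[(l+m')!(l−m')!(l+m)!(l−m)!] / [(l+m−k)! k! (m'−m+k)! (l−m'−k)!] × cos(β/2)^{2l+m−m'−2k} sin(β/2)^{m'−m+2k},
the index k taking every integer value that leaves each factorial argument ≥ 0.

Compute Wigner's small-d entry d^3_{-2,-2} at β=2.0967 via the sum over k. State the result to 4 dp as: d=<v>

d=-0.2174

d^3_{-2,-2}(β=2.0967) via Wigner's sum:
With c≡cos(β/2)=0.499002 and s≡sin(β/2)=0.866601, N=[1·120·1·120]^{1/2}=120.000000
k: max(0,(-2)−(-2))=0 … min(3+(-2),3−(-2))=1
  k=0: (−1)^0·120.0000/(120)·0.4990^6·0.8666^0 = +0.015439
  k=1: (−1)^1·120.0000/(24)·0.4990^4·0.8666^2 = -0.232818
d^3_{-2,-2}(2.0967) = +0.015439 -0.232818 = -0.217379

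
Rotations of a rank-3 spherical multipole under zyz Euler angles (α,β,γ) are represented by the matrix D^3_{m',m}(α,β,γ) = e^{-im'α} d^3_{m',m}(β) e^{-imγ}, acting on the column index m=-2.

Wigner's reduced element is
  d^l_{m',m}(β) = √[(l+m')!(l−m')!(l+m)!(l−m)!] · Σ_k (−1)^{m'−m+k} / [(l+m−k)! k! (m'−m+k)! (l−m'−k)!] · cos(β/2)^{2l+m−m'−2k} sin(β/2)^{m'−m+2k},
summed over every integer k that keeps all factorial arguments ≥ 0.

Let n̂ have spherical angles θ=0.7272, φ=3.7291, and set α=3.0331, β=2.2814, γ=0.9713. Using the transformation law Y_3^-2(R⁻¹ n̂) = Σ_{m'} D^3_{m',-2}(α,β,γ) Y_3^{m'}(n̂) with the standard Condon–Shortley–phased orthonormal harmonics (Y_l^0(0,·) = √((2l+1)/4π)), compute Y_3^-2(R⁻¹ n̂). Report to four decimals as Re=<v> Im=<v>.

Re=0.0968 Im=-0.0314

Need the full column D^3_{m',-2} for m'=−3..3 at α=3.0331, β=2.2814, γ=0.9713.
cos(β/2)=0.416958, sin(β/2)=0.908926
d^3_{-3,-2}: single k=1 term ⇒ +0.028059;  D = +0.001299-0.028029i
d^3_{-2,-2}: k∈[0..1] ⇒ +0.005255 -0.124853 = -0.119598;  D = +0.018442-0.118167i
d^3_{-1,-2}: k∈[0..1] ⇒ -0.036224 +0.344265 = +0.308042;  D = +0.080177-0.297424i
d^3_{0,-2}: k∈[0..1] ⇒ +0.136769 -0.649919 = -0.513150;  D = +0.186426-0.478088i
d^3_{1,-2}: k∈[0..1] ⇒ -0.344265 +0.817964 = +0.473699;  D = +0.218869-0.420104i
d^3_{2,-2}: k∈[0..1] ⇒ +0.593292 -0.563858 = +0.029434;  D = -0.016346+0.024478i
d^3_{3,-2}: single k=0 term ⇒ -0.633592;  D = -0.406853+0.485706i
Y_3^{m'}(θ=0.7272,φ=3.7291) and Σ D·Y over m':
  (+0.0013-0.0280i)·(+0.0234+0.1203i)  (+0.0184-0.1182i)·(+0.1301-0.3113i)  (+0.0802-0.2974i)·(-0.3201+0.2132i)  (+0.1864-0.4781i)·(-0.0585+0.0000i)  (+0.2189-0.4201i)·(+0.3201+0.2132i)  (-0.0163+0.0245i)·(+0.1301+0.3113i)  (-0.4069+0.4857i)·(-0.0234+0.1203i)
Y_3^-2(R⁻¹ n̂) = +0.096810-0.031390i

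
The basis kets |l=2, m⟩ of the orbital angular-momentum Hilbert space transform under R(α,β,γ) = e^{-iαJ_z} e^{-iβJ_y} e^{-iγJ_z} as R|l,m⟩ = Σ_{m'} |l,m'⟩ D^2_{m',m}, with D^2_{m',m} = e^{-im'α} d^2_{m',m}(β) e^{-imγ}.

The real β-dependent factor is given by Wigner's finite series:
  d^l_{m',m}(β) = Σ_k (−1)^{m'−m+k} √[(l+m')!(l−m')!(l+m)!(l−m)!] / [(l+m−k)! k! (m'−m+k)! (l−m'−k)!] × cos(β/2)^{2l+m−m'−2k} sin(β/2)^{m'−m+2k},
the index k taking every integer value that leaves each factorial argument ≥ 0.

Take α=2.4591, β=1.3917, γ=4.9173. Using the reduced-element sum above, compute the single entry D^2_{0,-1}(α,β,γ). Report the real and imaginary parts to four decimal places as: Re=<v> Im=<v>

Re=-0.0437 Im=0.2102

First d^2_{0,-1}(β=1.3917), then the phase factors e^{-i(0)α} and e^{-i(-1)γ}:
With c≡cos(β/2)=0.767509 and s≡sin(β/2)=0.641038, N=[2·2·1·6]^{1/2}=4.898979
k∈{0,1} keeps every argument non-negative
  k=0: (−1)^1·4.8990/(2)·0.7675^3·0.6410^1 = -0.709921
  k=1: (−1)^2·4.8990/(2)·0.7675^1·0.6410^3 = +0.495234
d^2_{0,-1}(1.3917) = -0.709921 +0.495234 = -0.214687
Phases: e^{-i·(0)·2.4591}=+1.000000+0.000000i, e^{-i·(-1)·4.9173}=+0.203480-0.979079i ⇒ D=-0.043684+0.210195i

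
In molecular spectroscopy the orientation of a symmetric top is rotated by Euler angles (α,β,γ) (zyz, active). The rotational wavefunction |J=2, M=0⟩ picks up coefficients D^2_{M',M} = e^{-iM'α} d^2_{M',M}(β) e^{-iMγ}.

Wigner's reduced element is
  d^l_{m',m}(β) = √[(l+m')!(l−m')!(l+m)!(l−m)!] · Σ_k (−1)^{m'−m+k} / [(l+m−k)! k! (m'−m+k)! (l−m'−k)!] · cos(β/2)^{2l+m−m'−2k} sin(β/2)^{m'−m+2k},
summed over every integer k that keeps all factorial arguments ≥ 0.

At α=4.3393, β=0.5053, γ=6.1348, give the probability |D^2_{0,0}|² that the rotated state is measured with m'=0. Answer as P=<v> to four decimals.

Split into d^2_{0,0}(β=0.5053) × two z-phases.
c=cos(0.5053/2)=0.968253, s=sin(0.5053/2)=0.249971; N=√[2·2·2·2]=4.000000
The bounds max(0,m−m')=0 and min(l+m,l−m')=2 give 3 terms
  k=0: (−1)^0·4.0000/(4)·0.9683^4·0.2500^0 = +0.878934
  k=1: (−1)^1·4.0000/(1)·0.9683^2·0.2500^2 = -0.234324
  k=2: (−1)^2·4.0000/(4)·0.9683^0·0.2500^4 = +0.003904
d^2_{0,0}(0.5053) = +0.878934 -0.234324 +0.003904 = +0.648514
|D^2_{0,0}|² = |d^2_{0,0}(β)|² = (+0.648514)² = 0.420571 (the z-rotation phases have unit modulus)

P=0.4206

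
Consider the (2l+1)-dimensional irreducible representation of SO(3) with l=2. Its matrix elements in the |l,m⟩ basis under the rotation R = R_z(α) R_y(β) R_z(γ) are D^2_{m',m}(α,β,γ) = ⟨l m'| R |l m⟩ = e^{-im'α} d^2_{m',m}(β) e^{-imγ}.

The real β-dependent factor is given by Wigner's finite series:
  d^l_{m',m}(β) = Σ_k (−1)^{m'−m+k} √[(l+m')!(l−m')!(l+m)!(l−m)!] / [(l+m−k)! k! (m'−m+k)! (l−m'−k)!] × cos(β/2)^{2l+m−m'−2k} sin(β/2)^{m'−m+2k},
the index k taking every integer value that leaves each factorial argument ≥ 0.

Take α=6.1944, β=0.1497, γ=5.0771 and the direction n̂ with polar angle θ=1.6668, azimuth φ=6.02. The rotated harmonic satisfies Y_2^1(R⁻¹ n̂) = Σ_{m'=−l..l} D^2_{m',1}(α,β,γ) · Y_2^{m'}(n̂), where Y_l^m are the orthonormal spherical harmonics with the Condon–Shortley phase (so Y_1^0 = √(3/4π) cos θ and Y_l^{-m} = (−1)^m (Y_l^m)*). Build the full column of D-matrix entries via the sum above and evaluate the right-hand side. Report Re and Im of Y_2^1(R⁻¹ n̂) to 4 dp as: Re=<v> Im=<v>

Need the full column D^2_{m',1} for m'=−2..2 at α=6.1944, β=0.1497, γ=5.0771.
cos(β/2)=0.997200, sin(β/2)=0.074780
d^2_{-2,1}: single k=3 term ⇒ +0.000834;  D = +0.000430+0.000714i
d^2_{-1,1}: k∈[2..3] ⇒ +0.016682 -0.000031 = +0.016651;  D = +0.007295+0.014968i
d^2_{0,1}: k∈[1..2] ⇒ +0.181639 -0.001021 = +0.180617;  D = +0.064422+0.168738i
d^2_{1,1}: k∈[0..1] ⇒ +0.988847 -0.016682 = +0.972165;  D = +0.264854+0.935391i
d^2_{2,1}: single k=0 term ⇒ -0.148307;  D = -0.027593-0.145718i
Y_2^{m'}(θ=1.6668,φ=6.02) and Σ D·Y over m':
  (+0.0004+0.0007i)·(+0.3309+0.1923i)  (+0.0073+0.0150i)·(-0.0712-0.0192i)  (+0.0644+0.1687i)·(-0.3067+0.0000i)  (+0.2649+0.9354i)·(+0.0712-0.0192i)  (-0.0276-0.1457i)·(+0.3309-0.1923i)
Y_2^1(R⁻¹ n̂) = -0.020346-0.034056i

Re=-0.0203 Im=-0.0341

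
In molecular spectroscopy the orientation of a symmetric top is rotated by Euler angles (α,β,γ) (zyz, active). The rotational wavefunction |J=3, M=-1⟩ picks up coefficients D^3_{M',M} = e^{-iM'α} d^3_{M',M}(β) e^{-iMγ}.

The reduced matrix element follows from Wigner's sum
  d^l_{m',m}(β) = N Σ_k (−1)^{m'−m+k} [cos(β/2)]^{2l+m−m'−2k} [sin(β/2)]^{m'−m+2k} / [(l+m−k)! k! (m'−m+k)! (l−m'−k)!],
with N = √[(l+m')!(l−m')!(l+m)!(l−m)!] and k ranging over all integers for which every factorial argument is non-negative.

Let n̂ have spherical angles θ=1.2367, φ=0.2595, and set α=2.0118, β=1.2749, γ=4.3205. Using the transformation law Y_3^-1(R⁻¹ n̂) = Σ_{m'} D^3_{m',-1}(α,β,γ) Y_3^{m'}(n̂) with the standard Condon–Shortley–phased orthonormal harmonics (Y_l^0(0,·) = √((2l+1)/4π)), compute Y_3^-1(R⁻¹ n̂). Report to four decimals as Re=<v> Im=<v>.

Re=-0.3150 Im=0.0060

Need the full column D^3_{m',-1} for m'=−3..3 at α=2.0118, β=1.2749, γ=4.3205.
cos(β/2)=0.803616, sin(β/2)=0.595148
d^3_{-3,-1}: single k=2 term ⇒ +0.572124;  D = -0.341520-0.459009i
d^3_{-2,-1}: k∈[1..2] ⇒ +0.630766 -0.691912 = -0.061147;  D = +0.028784-0.053948i
d^3_{-1,-1}: k∈[0..2] ⇒ +0.269334 -1.181774 +0.486126 = -0.426314;  D = -0.425800-0.020930i
d^3_{0,-1}: k∈[0..2] ⇒ -0.690969 +1.136928 -0.207857 = +0.238102;  D = -0.090939-0.220051i
d^3_{1,-1}: k∈[0..2] ⇒ +0.886331 -0.648168 +0.044438 = +0.282600;  D = -0.190116+0.209090i
d^3_{2,-1}: k∈[0..1] ⇒ -0.691912 +0.189747 = -0.502166;  D = -0.480195-0.146912i
d^3_{3,-1}: single k=0 term ⇒ +0.313793;  D = -0.045062-0.310540i
Y_3^{m'}(θ=1.2367,φ=0.2595) and Σ D·Y over m':
  (-0.3415-0.4590i)·(+0.2504-0.2470i)  (+0.0288-0.0539i)·(+0.2597-0.1484i)  (-0.4258-0.0209i)·(-0.1364+0.0362i)  (-0.0909-0.2201i)·(-0.3013+0.0000i)  (-0.1901+0.2091i)·(+0.1364+0.0362i)  (-0.4802-0.1469i)·(+0.2597+0.1484i)  (-0.0451-0.3105i)·(-0.2504-0.2470i)
Y_3^-1(R⁻¹ n̂) = -0.315041+0.006016i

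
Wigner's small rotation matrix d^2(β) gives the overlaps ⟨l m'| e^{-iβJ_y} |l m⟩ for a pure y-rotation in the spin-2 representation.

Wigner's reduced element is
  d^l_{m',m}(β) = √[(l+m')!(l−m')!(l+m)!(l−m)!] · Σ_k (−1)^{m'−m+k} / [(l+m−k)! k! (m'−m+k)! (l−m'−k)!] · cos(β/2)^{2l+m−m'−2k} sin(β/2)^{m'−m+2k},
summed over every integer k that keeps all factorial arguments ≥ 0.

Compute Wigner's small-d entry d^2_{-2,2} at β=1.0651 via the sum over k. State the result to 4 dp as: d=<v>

d=0.0665

d^2_{-2,2}(β=1.0651) via Wigner's sum:
c=cos(1.0651/2)=0.861515, s=sin(1.0651/2)=0.507732; N=√[1·24·24·1]=24.000000
Admissible k: 4..4 (factorial args all ≥0)
  k=4: (−1)^0·24.0000/(24)·0.8615^0·0.5077^4 = +0.066457
d^2_{-2,2}(1.0651) = +0.066457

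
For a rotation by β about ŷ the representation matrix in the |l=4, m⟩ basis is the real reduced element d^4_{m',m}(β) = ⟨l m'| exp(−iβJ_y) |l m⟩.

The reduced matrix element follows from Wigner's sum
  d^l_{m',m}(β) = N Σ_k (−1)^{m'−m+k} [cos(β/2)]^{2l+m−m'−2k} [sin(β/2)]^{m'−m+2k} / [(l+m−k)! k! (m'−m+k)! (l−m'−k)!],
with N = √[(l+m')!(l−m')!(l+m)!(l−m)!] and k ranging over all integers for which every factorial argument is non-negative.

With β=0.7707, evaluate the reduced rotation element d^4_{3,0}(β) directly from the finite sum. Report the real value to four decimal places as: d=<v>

d=-0.3587

d^4_{3,0}(β=0.7707) via Wigner's sum:
Half-angle: c=0.926667, s=0.375883. N=√(5040·1·24·24)=1703.830978
The bounds max(0,m−m')=0 and min(l+m,l−m')=1 give 2 terms
  k=0: (−1)^3·1703.8310/(144)·0.9267^5·0.3759^3 = -0.429380
  k=1: (−1)^4·1703.8310/(144)·0.9267^3·0.3759^5 = +0.070648
d^4_{3,0}(0.7707) = -0.429380 +0.070648 = -0.358732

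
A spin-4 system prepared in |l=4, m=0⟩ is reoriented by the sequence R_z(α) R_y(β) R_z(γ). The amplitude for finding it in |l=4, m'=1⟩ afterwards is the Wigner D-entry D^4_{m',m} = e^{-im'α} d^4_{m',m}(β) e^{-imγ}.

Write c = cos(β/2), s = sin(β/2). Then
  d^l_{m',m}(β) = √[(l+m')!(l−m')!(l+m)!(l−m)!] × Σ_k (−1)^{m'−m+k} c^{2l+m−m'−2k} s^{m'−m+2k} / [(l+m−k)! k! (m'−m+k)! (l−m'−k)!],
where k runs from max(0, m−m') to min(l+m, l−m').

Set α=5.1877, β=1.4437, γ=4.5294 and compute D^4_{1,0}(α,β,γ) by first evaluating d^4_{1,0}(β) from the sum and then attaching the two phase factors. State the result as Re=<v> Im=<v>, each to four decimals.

First d^4_{1,0}(β=1.4437), then the phase factors e^{-i(1)α} and e^{-i(0)γ}:
Half-angle: c=0.750585, s=0.660774. N=√(120·6·24·24)=643.987578
The bounds max(0,m−m')=0 and min(l+m,l−m')=3 give 4 terms
  k=0: (−1)^1·643.9876/(144)·0.7506^7·0.6608^1 = -0.396612
  k=1: (−1)^2·643.9876/(24)·0.7506^5·0.6608^3 = +1.844268
  k=2: (−1)^3·643.9876/(24)·0.7506^3·0.6608^5 = -1.429326
  k=3: (−1)^4·643.9876/(144)·0.7506^1·0.6608^7 = +0.184624
d^4_{1,0}(1.4437) = -0.396612 +1.844268 -1.429326 +0.184624 = +0.202954
D = (+0.457615+0.889150i)·(+0.202954)·(+1.000000+0.000000i) = +0.092875+0.180457i

Re=0.0929 Im=0.1805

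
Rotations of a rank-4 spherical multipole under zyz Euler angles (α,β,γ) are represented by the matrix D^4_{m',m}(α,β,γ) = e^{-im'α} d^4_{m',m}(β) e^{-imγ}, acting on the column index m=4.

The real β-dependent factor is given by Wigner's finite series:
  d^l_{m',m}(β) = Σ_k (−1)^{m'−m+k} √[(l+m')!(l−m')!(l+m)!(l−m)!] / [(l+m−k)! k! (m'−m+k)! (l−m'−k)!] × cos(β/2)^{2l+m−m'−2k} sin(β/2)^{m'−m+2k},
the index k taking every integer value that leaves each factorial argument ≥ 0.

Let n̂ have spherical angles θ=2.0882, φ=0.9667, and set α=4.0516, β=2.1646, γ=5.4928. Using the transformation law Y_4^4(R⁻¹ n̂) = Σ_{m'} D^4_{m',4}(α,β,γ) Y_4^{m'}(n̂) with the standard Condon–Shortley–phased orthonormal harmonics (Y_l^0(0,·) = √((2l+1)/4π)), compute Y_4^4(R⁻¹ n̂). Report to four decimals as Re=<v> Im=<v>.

Need the full column D^4_{m',4} for m'=−4..4 at α=4.0516, β=2.1646, γ=5.4928.
cos(β/2)=0.469299, sin(β/2)=0.883040
d^4_{-4,4}: single k=8 term ⇒ +0.369693;  D = +0.321123+0.183175i
d^4_{-3,4}: single k=7 term ⇒ +0.555719;  D = -0.513646+0.212111i
d^4_{-2,4}: single k=6 term ⇒ +0.552533;  D = +0.146934-0.532638i
d^4_{-1,4}: single k=5 term ⇒ +0.415281;  D = +0.248284+0.332887i
d^4_{0,4}: single k=4 term ⇒ +0.246755;  D = -0.246706-0.004922i
d^4_{1,4}: single k=3 term ⇒ +0.117295;  D = +0.073822-0.091151i
d^4_{2,4}: single k=2 term ⇒ +0.044079;  D = +0.010018+0.042926i
d^4_{3,4}: single k=1 term ⇒ +0.012522;  D = -0.011374-0.005237i
d^4_{4,4}: single k=0 term ⇒ +0.002353;  D = +0.002089-0.001083i
Y_4^{m'}(θ=2.0882,φ=0.9667) and Σ D·Y over m':
  (+0.3211+0.1832i)·(-0.1890+0.1675i)  (-0.5136+0.2121i)·(+0.3946+0.0972i)  (+0.1469-0.5326i)·(-0.0639-0.1683i)  (+0.2483+0.3329i)·(+0.1487-0.2155i)  (-0.2467-0.0049i)·(-0.2375+0.0000i)  (+0.0738-0.0912i)·(-0.1487-0.2155i)  (+0.0100+0.0429i)·(-0.0639+0.1683i)  (-0.0114-0.0052i)·(-0.3946+0.0972i)  (+0.0021-0.0011i)·(-0.1890-0.1675i)
Y_4^4(R⁻¹ n̂) = -0.280552+0.056815i

Re=-0.2806 Im=0.0568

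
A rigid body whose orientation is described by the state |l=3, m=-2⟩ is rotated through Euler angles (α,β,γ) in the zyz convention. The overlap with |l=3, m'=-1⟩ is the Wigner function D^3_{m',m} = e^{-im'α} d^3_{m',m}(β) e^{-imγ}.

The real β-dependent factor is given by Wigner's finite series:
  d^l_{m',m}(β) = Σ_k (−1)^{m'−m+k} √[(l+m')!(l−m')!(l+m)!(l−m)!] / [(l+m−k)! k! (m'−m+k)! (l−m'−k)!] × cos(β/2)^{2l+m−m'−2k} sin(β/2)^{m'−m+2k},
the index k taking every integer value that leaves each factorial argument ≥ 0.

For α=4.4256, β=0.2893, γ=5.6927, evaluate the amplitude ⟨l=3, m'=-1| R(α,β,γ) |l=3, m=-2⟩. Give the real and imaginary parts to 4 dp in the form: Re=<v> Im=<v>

Re=0.4120 Im=0.0426

Split into d^3_{-1,-2}(β=0.2893) × two z-phases.
With c≡cos(β/2)=0.989556 and s≡sin(β/2)=0.144146, N=[2·24·1·120]^{1/2}=75.894664
k∈{0,1} keeps every argument non-negative
  k=0: (−1)^1·75.8947/(24)·0.9896^5·0.1441^1 = -0.432519
  k=1: (−1)^2·75.8947/(12)·0.9896^3·0.1441^3 = +0.018355
d^3_{-1,-2}(0.2893) = -0.432519 +0.018355 = -0.414164
D = (-0.282874-0.959157i)·(-0.414164)·(+0.380027-0.924975i) = +0.411968+0.042599i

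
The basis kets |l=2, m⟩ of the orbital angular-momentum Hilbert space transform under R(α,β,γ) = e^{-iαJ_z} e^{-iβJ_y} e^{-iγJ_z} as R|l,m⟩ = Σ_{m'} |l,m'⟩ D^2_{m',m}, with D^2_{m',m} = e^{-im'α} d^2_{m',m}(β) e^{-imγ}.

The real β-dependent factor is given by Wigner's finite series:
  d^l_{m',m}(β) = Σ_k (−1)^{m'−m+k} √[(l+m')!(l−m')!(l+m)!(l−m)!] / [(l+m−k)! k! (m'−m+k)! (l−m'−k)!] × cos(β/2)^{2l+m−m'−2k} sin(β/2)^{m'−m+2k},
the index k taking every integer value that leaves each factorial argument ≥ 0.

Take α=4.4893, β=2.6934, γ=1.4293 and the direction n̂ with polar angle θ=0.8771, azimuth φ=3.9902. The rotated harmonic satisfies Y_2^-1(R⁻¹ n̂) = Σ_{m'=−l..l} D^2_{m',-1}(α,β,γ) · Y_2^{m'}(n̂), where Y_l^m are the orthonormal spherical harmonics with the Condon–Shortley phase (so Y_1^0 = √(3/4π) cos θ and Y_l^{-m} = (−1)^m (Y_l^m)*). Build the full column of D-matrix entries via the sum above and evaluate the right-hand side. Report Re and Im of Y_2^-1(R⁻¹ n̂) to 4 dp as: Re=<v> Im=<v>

Re=0.1072 Im=0.1808

Need the full column D^2_{m',-1} for m'=−2..2 at α=4.4893, β=2.6934, γ=1.4293.
cos(β/2)=0.222225, sin(β/2)=0.974995
d^2_{-2,-1}: single k=1 term ⇒ +0.021400;  D = -0.011865-0.017810i
d^2_{-1,-1}: k∈[0..1] ⇒ +0.002439 -0.140836 = -0.138397;  D = -0.129301+0.049347i
d^2_{0,-1}: k∈[0..1] ⇒ -0.026210 +0.504518 = +0.478309;  D = +0.067453+0.473529i
d^2_{1,-1}: k∈[0..1] ⇒ +0.140836 -0.903671 = -0.762835;  D = +0.760297+0.062173i
d^2_{2,-1}: single k=0 term ⇒ -0.411937;  D = -0.123577+0.392965i
Y_2^{m'}(θ=0.8771,φ=3.9902) and Σ D·Y over m':
  (-0.0119-0.0178i)·(-0.0288-0.2265i)  (-0.1293+0.0493i)·(-0.2511+0.2850i)  (+0.0675+0.4735i)·(+0.0714+0.0000i)  (+0.7603+0.0622i)·(+0.2511+0.2850i)  (-0.1236+0.3930i)·(-0.0288+0.2265i)
Y_2^-1(R⁻¹ n̂) = +0.107218+0.180752i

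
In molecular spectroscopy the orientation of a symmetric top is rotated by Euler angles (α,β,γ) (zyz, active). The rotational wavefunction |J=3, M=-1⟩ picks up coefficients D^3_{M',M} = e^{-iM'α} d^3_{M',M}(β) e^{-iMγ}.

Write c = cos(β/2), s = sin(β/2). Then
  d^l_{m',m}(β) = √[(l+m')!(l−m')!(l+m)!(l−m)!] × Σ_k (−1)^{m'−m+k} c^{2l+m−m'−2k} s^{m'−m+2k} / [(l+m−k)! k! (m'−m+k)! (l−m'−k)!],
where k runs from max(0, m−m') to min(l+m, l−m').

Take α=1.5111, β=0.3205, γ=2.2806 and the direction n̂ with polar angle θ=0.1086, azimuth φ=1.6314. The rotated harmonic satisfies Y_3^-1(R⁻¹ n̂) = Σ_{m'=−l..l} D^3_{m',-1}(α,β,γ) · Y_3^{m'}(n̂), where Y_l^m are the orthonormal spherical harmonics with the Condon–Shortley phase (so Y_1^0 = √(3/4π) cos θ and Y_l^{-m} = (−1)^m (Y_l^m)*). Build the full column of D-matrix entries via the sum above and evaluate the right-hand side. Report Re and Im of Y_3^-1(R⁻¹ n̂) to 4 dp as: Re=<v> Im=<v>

Re=0.1799 Im=-0.1850

Need the full column D^3_{m',-1} for m'=−3..3 at α=1.5111, β=0.3205, γ=2.2806.
cos(β/2)=0.987187, sin(β/2)=0.159565
d^3_{-3,-1}: single k=2 term ⇒ +0.093653;  D = +0.080770+0.047402i
d^3_{-2,-1}: k∈[1..2] ⇒ +0.473081 -0.024720 = +0.448362;  D = +0.249604-0.372459i
d^3_{-1,-1}: k∈[0..2] ⇒ +0.925545 -0.193448 +0.003791 = +0.735888;  D = -0.585781-0.445412i
d^3_{0,-1}: k∈[0..2] ⇒ -0.518235 +0.040618 -0.000354 = -0.477970;  D = +0.311486-0.362535i
d^3_{1,-1}: k∈[0..2] ⇒ +0.145086 -0.005054 +0.000017 = +0.140048;  D = +0.100591+0.097442i
d^3_{2,-1}: k∈[0..1] ⇒ -0.024720 +0.000323 = -0.024397;  D = -0.017990+0.016479i
d^3_{3,-1}: single k=0 term ⇒ +0.002447;  D = -0.001542-0.001900i
Y_3^{m'}(θ=0.1086,φ=1.6314) and Σ D·Y over m':
  (+0.0808+0.0474i)·(+0.0001+0.0005i)  (+0.2496-0.3725i)·(-0.0118+0.0014i)  (-0.5858-0.4454i)·(-0.0084-0.1378i)  (+0.3115-0.3625i)·(+0.7202+0.0000i)  (+0.1006+0.0974i)·(+0.0084-0.1378i)  (-0.0180+0.0165i)·(-0.0118-0.0014i)  (-0.0015-0.0019i)·(-0.0001+0.0005i)
Y_3^-1(R⁻¹ n̂) = +0.179910-0.185036i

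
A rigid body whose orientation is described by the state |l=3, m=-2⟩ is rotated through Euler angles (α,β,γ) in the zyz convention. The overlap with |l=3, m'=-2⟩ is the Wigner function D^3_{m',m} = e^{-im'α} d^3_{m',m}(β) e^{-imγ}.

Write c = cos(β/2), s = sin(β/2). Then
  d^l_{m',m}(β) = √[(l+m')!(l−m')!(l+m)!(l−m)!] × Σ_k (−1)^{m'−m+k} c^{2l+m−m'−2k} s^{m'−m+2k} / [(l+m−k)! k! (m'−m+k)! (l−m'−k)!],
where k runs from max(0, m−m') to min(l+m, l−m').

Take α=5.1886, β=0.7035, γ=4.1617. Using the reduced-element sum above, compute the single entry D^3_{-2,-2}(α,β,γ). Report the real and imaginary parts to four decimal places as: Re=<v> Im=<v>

Re=0.2210 Im=-0.0332

Split into d^3_{-2,-2}(β=0.7035) × two z-phases.
Half-angle: c=0.938771, s=0.344541. N=√(1·120·1·120)=120.000000
Admissible k: 0..1 (factorial args all ≥0)
  k=0: (−1)^0·120.0000/(120)·0.9388^6·0.3445^0 = +0.684477
  k=1: (−1)^1·120.0000/(24)·0.9388^4·0.3445^2 = -0.460990
d^3_{-2,-2}(0.7035) = +0.684477 -0.460990 = +0.223487
D = (-0.579711-0.814822i)·(+0.223487)·(-0.452368+0.891832i) = +0.221012-0.033167i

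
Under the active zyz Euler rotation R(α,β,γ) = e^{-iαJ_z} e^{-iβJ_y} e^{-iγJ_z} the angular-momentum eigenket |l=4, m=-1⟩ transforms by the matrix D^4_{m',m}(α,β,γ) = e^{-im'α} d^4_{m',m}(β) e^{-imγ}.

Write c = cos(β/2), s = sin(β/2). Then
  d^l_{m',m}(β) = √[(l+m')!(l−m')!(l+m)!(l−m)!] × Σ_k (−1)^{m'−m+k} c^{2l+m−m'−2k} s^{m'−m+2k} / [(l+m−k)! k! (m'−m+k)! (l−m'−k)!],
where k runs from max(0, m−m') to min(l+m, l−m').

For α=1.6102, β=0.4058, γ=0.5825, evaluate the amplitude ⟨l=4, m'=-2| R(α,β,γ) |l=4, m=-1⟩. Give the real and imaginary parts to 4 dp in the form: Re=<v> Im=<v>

Re=-0.4636 Im=-0.3607

Split into d^4_{-2,-1}(β=0.4058) × two z-phases.
With c≡cos(β/2)=0.979486 and s≡sin(β/2)=0.201511, N=[2·720·6·120]^{1/2}=1018.233765
The bounds max(0,m−m')=1 and min(l+m,l−m')=3 give 3 terms
  k=1: (−1)^0·1018.2338/(240)·0.9795^7·0.2015^1 = +0.739474
  k=2: (−1)^1·1018.2338/(48)·0.9795^5·0.2015^3 = -0.156492
  k=3: (−1)^2·1018.2338/(72)·0.9795^3·0.2015^5 = +0.004416
d^4_{-2,-1}(0.4058) = +0.739474 -0.156492 +0.004416 = +0.587398
Attach z-rotation phases: D = e^{-i(-2)(1.6102)}·(+0.587398)·e^{-i(-1)(0.5825)} = -0.463568-0.360750i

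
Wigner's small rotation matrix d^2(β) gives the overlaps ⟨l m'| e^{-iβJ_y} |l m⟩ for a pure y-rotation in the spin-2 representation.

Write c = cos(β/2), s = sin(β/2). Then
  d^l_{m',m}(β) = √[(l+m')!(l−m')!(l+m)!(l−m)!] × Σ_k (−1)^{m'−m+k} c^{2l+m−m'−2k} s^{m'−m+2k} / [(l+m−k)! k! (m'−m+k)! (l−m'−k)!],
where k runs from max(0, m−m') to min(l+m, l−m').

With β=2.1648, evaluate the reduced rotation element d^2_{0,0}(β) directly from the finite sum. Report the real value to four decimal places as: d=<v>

d=-0.0301

d^2_{0,0}(β=2.1648) via Wigner's sum:
c=cos(2.1648/2)=0.469210, s=sin(2.1648/2)=0.883086; N=√[2·2·2·2]=4.000000
Admissible k: 0..2 (factorial args all ≥0)
  k=0: (−1)^0·4.0000/(4)·0.4692^4·0.8831^0 = +0.048470
  k=1: (−1)^1·4.0000/(1)·0.4692^2·0.8831^2 = -0.686755
  k=2: (−1)^2·4.0000/(4)·0.4692^0·0.8831^4 = +0.608153
d^2_{0,0}(2.1648) = +0.048470 -0.686755 +0.608153 = -0.030132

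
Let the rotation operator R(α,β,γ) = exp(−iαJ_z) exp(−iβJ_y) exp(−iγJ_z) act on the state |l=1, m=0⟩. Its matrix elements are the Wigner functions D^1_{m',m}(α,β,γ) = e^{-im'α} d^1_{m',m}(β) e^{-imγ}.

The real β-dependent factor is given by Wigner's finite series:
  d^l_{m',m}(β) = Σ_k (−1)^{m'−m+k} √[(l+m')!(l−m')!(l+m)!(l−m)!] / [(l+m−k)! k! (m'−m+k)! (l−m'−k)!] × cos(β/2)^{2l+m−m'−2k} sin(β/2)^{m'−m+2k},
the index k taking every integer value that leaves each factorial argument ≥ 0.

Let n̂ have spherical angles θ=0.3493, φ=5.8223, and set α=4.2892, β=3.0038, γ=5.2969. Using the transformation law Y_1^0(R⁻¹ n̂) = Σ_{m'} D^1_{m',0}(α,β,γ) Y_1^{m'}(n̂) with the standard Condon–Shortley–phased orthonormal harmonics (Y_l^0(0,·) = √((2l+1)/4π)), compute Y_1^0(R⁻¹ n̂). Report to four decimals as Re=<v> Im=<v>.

Re=-0.4539 Im=0.0000

Need the full column D^1_{m',0} for m'=−1..1 at α=4.2892, β=3.0038, γ=5.2969.
cos(β/2)=0.068842, sin(β/2)=0.997628
d^1_{-1,0}: single k=1 term ⇒ +0.097126;  D = -0.039887-0.088558i
d^1_{0,0}: k∈[0..1] ⇒ +0.004739 -0.995261 = -0.990522;  D = -0.990522+0.000000i
d^1_{1,0}: single k=0 term ⇒ -0.097126;  D = +0.039887-0.088558i
Y_1^{m'}(θ=0.3493,φ=5.8223) and Σ D·Y over m':
  (-0.0399-0.0886i)·(+0.1059+0.0526i)  (-0.9905+0.0000i)·(+0.4591+0.0000i)  (+0.0399-0.0886i)·(-0.1059+0.0526i)
Y_1^0(R⁻¹ n̂) = -0.453880+0.000000i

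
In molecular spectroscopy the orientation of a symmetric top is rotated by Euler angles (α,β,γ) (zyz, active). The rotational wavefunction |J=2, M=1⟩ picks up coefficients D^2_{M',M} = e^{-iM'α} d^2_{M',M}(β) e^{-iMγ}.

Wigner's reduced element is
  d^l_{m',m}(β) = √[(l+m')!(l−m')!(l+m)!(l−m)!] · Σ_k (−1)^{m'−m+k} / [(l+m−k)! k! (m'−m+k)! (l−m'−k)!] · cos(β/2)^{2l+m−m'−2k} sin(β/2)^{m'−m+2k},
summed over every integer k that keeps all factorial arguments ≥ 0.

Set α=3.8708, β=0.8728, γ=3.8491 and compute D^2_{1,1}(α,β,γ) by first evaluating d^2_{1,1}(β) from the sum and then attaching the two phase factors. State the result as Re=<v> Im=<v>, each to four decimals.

First d^2_{1,1}(β=0.8728), then the phase factors e^{-i(1)α} and e^{-i(1)γ}:
With c≡cos(β/2)=0.906279 and s≡sin(β/2)=0.422680, N=[6·1·6·1]^{1/2}=6.000000
The bounds max(0,m−m')=0 and min(l+m,l−m')=1 give 2 terms
  k=0: (−1)^0·6.0000/(6)·0.9063^4·0.4227^0 = +0.674603
  k=1: (−1)^1·6.0000/(2)·0.9063^2·0.4227^2 = -0.440218
d^2_{1,1}(0.8728) = +0.674603 -0.440218 = +0.234385
Phases: e^{-i·(1)·3.8708}=-0.745703+0.666279i, e^{-i·(1)·3.8491}=-0.759984+0.649941i ⇒ D=+0.031333-0.232281i

Re=0.0313 Im=-0.2323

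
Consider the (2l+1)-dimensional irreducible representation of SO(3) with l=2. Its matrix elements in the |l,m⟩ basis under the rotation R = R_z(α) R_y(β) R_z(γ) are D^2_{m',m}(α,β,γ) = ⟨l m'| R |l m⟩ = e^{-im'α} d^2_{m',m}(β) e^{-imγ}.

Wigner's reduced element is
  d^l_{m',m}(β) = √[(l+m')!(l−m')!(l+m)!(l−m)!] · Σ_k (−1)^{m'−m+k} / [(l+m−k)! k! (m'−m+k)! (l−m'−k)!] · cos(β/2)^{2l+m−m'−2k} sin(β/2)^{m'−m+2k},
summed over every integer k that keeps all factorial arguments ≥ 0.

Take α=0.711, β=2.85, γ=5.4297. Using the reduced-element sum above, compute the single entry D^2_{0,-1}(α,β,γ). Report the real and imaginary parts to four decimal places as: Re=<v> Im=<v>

First d^2_{0,-1}(β=2.85), then the phase factors e^{-i(0)α} and e^{-i(-1)γ}:
c=cos(2.85/2)=0.145280, s=sin(2.85/2)=0.989391; N=√[2·2·1·6]=4.898979
k∈{0,1} keeps every argument non-negative
  k=0: (−1)^1·4.8990/(2)·0.1453^3·0.9894^1 = -0.007431
  k=1: (−1)^2·4.8990/(2)·0.1453^1·0.9894^3 = +0.344656
d^2_{0,-1}(2.85) = -0.007431 +0.344656 = +0.337225
Attach z-rotation phases: D = e^{-i(0)(0.711)}·(+0.337225)·e^{-i(-1)(5.4297)} = +0.221678-0.254124i

Re=0.2217 Im=-0.2541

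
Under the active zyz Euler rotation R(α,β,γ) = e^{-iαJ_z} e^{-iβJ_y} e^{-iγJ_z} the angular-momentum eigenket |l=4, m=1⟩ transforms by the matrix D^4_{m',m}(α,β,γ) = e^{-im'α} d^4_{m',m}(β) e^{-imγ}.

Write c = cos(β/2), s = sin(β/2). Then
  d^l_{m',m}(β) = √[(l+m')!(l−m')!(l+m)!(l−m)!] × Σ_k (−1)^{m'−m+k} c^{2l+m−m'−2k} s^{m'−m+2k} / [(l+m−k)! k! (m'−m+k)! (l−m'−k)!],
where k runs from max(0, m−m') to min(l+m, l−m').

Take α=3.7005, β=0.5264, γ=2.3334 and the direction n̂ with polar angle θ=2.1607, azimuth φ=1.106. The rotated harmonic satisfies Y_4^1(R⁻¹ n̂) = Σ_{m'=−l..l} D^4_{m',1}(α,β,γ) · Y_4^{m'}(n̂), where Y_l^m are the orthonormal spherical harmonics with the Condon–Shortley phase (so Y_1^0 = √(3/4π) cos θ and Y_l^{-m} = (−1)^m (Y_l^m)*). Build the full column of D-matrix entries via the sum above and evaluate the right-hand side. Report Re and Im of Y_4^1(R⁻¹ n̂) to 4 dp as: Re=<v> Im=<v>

Re=-0.0619 Im=0.4089

Need the full column D^4_{m',1} for m'=−4..4 at α=3.7005, β=0.5264, γ=2.3334.
cos(β/2)=0.965562, sin(β/2)=0.260172
d^4_{-4,1}: single k=5 term ⇒ +0.008030;  D = +0.007992-0.000784i
d^4_{-3,1}: k∈[4..5] ⇒ +0.052684 -0.002295 = +0.050389;  D = -0.039909+0.030762i
d^4_{-2,1}: k∈[3..5] ⇒ +0.209024 -0.022764 +0.000331 = +0.186591;  D = +0.064894-0.174943i
d^4_{-1,1}: k∈[2..5] ⇒ +0.548532 -0.119477 +0.004337 -0.000021 = +0.433372;  D = +0.087667+0.424412i
d^4_{0,1}: k∈[1..4] ⇒ +0.910411 -0.396596 +0.028794 -0.000348 = +0.542261;  D = -0.374597-0.392076i
d^4_{1,1}: k∈[0..3] ⇒ +0.755514 -0.822798 +0.119477 -0.002891 = +0.049301;  D = +0.047777+0.012163i
d^4_{2,1}: k∈[0..2] ⇒ -0.863691 +0.313536 -0.015176 = -0.565331;  D = +0.538449-0.172256i
d^4_{3,1}: k∈[0..1] ⇒ +0.435384 -0.052684 = +0.382700;  D = +0.247205-0.292145i
d^4_{4,1}: single k=0 term ⇒ -0.110605;  D = +0.015802-0.109471i
Y_4^{m'}(θ=2.1607,φ=1.106) and Σ D·Y over m':
  (+0.0080-0.0008i)·(-0.0600+0.2023i)  (-0.0399+0.0308i)·(+0.3934-0.0701i)  (+0.0649-0.1749i)·(-0.1611-0.2159i)  (+0.0877+0.4244i)·(+0.0817-0.1630i)  (-0.3746-0.3921i)·(-0.3102+0.0000i)  (+0.0478+0.0122i)·(-0.0817-0.1630i)  (+0.5384-0.1723i)·(-0.1611+0.2159i)  (+0.2472-0.2921i)·(-0.3934-0.0701i)  (+0.0158-0.1095i)·(-0.0600-0.2023i)
Y_4^1(R⁻¹ n̂) = -0.061872+0.408918i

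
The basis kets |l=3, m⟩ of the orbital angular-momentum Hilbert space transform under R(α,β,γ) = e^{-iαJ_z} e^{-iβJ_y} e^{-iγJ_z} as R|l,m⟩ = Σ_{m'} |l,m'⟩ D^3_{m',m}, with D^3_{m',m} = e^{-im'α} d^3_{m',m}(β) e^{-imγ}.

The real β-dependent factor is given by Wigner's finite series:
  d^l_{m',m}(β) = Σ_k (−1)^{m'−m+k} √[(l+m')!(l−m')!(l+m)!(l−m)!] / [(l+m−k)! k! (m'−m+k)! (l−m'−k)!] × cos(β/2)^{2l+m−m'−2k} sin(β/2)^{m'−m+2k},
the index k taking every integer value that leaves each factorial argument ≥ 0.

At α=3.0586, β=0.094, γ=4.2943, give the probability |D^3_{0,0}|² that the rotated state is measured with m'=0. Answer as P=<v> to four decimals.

P=0.9480

D^3_{0,0}(3.0586,0.094,4.2943) = e^{-i·0·3.0586}·d^3_{0,0}(0.094)·e^{-i·0·4.2943}. Compute d first:
With c≡cos(β/2)=0.998896 and s≡sin(β/2)=0.046983, N=[6·6·6·6]^{1/2}=36.000000
k: max(0,(0)−(0))=0 … min(3+(0),3−(0))=3
  k=0: (−1)^0·36.0000/(36)·0.9989^6·0.0470^0 = +0.993392
  k=1: (−1)^1·36.0000/(4)·0.9989^4·0.0470^2 = -0.019779
  k=2: (−1)^2·36.0000/(4)·0.9989^2·0.0470^4 = +0.000044
  k=3: (−1)^3·36.0000/(36)·0.9989^0·0.0470^6 = -0.000000
d^3_{0,0}(0.094) = +0.993392 -0.019779 +0.000044 -0.000000 = +0.973657
|D^3_{0,0}|² = |d^3_{0,0}(β)|² = (+0.973657)² = 0.948009 (the z-rotation phases have unit modulus)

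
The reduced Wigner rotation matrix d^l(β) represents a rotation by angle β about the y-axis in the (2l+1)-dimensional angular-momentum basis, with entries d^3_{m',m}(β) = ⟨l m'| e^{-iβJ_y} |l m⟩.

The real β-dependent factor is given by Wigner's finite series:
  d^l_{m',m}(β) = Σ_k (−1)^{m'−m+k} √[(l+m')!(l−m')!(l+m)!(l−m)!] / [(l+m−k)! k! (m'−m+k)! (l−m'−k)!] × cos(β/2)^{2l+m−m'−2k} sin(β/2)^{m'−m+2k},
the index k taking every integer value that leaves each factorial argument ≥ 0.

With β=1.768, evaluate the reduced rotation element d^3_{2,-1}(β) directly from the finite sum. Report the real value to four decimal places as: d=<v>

d^3_{2,-1}(β=1.768) via Wigner's sum:
With c≡cos(β/2)=0.634063 and s≡sin(β/2)=0.773281, N=[120·1·2·24]^{1/2}=75.894664
The bounds max(0,m−m')=0 and min(l+m,l−m')=1 give 2 terms
  k=0: (−1)^3·75.8947/(12)·0.6341^3·0.7733^3 = -0.745487
  k=1: (−1)^4·75.8947/(24)·0.6341^1·0.7733^5 = +0.554396
d^3_{2,-1}(1.768) = -0.745487 +0.554396 = -0.191091

d=-0.1911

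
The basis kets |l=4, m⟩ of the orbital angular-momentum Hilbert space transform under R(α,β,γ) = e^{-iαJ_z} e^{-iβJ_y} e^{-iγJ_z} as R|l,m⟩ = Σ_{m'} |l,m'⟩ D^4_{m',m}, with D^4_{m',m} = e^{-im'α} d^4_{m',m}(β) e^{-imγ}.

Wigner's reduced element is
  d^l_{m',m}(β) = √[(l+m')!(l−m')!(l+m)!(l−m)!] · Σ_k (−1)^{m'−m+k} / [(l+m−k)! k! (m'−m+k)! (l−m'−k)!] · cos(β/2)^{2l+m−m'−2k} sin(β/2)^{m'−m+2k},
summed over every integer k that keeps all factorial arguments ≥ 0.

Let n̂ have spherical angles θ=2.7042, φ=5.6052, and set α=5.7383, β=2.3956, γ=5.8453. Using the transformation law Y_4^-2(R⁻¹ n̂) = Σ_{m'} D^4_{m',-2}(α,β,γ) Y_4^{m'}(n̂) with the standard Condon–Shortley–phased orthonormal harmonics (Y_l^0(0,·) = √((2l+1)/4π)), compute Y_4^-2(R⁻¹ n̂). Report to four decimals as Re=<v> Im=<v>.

Re=0.1506 Im=-0.0848

Need the full column D^4_{m',-2} for m'=−4..4 at α=5.7383, β=2.3956, γ=5.8453.
cos(β/2)=0.364407, sin(β/2)=0.931240
d^4_{-4,-2}: single k=2 term ⇒ +0.010745;  D = -0.010705-0.000926i
d^4_{-3,-2}: k∈[1..2] ⇒ +0.002973 -0.058251 = -0.055278;  D = +0.044628+0.032619i
d^4_{-2,-2}: k∈[0..2] ⇒ +0.000311 -0.024368 +0.198923 = +0.174866;  D = -0.067249-0.161418i
d^4_{-1,-2}: k∈[0..2] ⇒ -0.003371 +0.110085 -0.479274 = -0.372561;  D = -0.055726+0.368369i
d^4_{0,-2}: k∈[0..2] ⇒ +0.019265 -0.335494 +0.821607 = +0.505378;  D = +0.323647-0.388149i
d^4_{1,-2}: k∈[0..2] ⇒ -0.073390 +0.718911 -0.938974 = -0.293453;  D = -0.277535+0.095337i
d^4_{2,-2}: k∈[0..2] ⇒ +0.198923 -1.039260 +0.565577 = -0.274760;  D = -0.268492-0.058351i
d^4_{3,-2}: k∈[0..1] ⇒ -0.380412 +0.828097 = +0.447685;  D = +0.324842+0.308058i
d^4_{4,-2}: single k=0 term ⇒ +0.458271;  D = +0.120921+0.442030i
Y_4^{m'}(θ=2.7042,φ=5.6052) and Σ D·Y over m':
  (-0.0107-0.0009i)·(-0.0130+0.0059i)  (+0.0446+0.0326i)·(+0.0385-0.0771i)  (-0.0672-0.1614i)·(+0.0607+0.2782i)  (-0.0557+0.3684i)·(-0.3880-0.3124i)  (+0.3236-0.3881i)·(+0.2063+0.0000i)  (-0.2775+0.0953i)·(+0.3880-0.3124i)  (-0.2685-0.0584i)·(+0.0607-0.2782i)  (+0.3248+0.3081i)·(-0.0385-0.0771i)  (+0.1209+0.4420i)·(-0.0130-0.0059i)
Y_4^-2(R⁻¹ n̂) = +0.150555-0.084803i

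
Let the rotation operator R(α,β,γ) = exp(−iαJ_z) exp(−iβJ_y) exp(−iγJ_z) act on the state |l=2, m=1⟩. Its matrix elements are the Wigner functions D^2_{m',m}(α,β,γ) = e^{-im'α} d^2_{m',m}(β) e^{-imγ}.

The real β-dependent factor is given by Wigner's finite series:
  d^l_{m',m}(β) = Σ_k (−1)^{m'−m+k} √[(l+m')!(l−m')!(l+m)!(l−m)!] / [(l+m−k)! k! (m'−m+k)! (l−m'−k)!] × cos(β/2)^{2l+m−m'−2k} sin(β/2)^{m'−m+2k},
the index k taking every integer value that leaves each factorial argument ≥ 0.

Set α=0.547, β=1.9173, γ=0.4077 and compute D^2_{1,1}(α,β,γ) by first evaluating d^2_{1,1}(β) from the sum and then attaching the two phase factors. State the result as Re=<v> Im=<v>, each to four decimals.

Re=-0.3204 Im=0.4525

Split into d^2_{1,1}(β=1.9173) × two z-phases.
c=cos(1.9173/2)=0.574625, s=sin(1.9173/2)=0.818417; N=√[6·1·6·1]=6.000000
The bounds max(0,m−m')=0 and min(l+m,l−m')=1 give 2 terms
  k=0: (−1)^0·6.0000/(6)·0.5746^4·0.8184^0 = +0.109028
  k=1: (−1)^1·6.0000/(2)·0.5746^2·0.8184^2 = -0.663498
d^2_{1,1}(1.9173) = +0.109028 -0.663498 = -0.554470
Phases: e^{-i·(1)·0.547}=+0.854089-0.520127i, e^{-i·(1)·0.4077}=+0.918035-0.396499i ⇒ D=-0.320402+0.452525i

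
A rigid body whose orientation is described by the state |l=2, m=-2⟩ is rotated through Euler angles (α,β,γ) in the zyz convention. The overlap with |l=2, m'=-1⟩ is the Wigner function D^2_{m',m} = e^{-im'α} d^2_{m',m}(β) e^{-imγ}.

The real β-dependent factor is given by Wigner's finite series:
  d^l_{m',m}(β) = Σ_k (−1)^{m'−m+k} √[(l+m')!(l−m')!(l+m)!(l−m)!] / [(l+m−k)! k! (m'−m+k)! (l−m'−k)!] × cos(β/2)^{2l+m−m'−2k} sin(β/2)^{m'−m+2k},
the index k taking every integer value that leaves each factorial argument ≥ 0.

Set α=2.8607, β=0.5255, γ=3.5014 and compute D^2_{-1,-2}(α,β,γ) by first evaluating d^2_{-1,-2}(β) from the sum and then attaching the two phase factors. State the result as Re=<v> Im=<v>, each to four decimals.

Re=0.4235 Im=0.1987

Split into d^2_{-1,-2}(β=0.5255) × two z-phases.
c=cos(0.5255/2)=0.965679, s=sin(0.5255/2)=0.259737; N=√[1·6·1·24]=12.000000
k: max(0,(-2)−(-1))=0 … min(2+(-2),2−(-1))=0
  k=0: (−1)^1·12.0000/(6)·0.9657^3·0.2597^1 = -0.467803
d^2_{-1,-2}(0.5255) = -0.467803
Attach z-rotation phases: D = e^{-i(-1)(2.8607)}·(-0.467803)·e^{-i(-2)(3.5014)} = +0.423500+0.198715i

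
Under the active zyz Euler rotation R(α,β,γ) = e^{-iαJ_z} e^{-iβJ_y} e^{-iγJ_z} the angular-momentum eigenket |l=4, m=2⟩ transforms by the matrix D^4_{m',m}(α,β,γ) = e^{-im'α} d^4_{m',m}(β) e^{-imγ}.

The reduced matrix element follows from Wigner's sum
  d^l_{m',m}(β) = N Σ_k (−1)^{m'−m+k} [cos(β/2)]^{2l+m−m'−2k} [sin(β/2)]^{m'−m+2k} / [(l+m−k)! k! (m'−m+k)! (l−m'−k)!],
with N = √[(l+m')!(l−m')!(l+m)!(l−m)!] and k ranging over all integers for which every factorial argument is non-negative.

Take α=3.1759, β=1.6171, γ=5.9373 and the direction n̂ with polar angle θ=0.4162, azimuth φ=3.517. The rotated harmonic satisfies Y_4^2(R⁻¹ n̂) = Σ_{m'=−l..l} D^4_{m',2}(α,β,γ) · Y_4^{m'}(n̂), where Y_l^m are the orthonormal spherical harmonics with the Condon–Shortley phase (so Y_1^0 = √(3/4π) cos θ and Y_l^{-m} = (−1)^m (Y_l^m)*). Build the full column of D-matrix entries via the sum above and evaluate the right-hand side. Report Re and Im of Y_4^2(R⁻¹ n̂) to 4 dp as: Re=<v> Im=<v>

Re=-0.0543 Im=-0.0232

Need the full column D^4_{m',2} for m'=−4..4 at α=3.1759, β=1.6171, γ=5.9373.
cos(β/2)=0.690548, sin(β/2)=0.723287
d^4_{-4,2}: single k=6 term ⇒ +0.361268;  D = +0.244077+0.266347i
d^4_{-3,2}: k∈[5..6] ⇒ +0.731676 -0.267566 = +0.464110;  D = -0.325111-0.331212i
d^4_{-2,2}: k∈[4..6] ⇒ +0.933487 -0.819278 +0.074900 = +0.189109;  D = +0.137023+0.130334i
d^4_{-1,2}: k∈[3..5] ⇒ +0.840263 -1.382738 +0.303391 = -0.239083;  D = +0.178783+0.158737i
d^4_{0,2}: k∈[2..4] ⇒ +0.538152 -1.574371 +0.647697 = -0.388522;  D = -0.299208-0.247839i
d^4_{1,2}: k∈[1..3] ⇒ +0.229775 -1.260395 +0.921825 = -0.108794;  D = +0.086116+0.066485i
d^4_{2,2}: k∈[0..2] ⇒ +0.051707 -0.680715 +0.933487 = +0.304480;  D = +0.247250+0.177695i
d^4_{3,2}: k∈[0..1] ⇒ -0.202643 +0.666938 = +0.464296;  D = -0.386099-0.257872i
d^4_{4,2}: single k=0 term ⇒ +0.300167;  D = +0.255185+0.158054i
Y_4^{m'}(θ=0.4162,φ=3.517) and Σ D·Y over m':
  (+0.2441+0.2663i)·(+0.0008-0.0118i)  (-0.3251-0.3312i)·(-0.0325+0.0683i)  (+0.1370+0.1303i)·(+0.1941-0.1811i)  (+0.1788+0.1587i)·(-0.4648+0.1832i)  (-0.2992-0.2478i)·(+0.2536+0.0000i)  (+0.0861+0.0665i)·(+0.4648+0.1832i)  (+0.2472+0.1777i)·(+0.1941+0.1811i)  (-0.3861-0.2579i)·(+0.0325+0.0683i)  (+0.2552+0.1581i)·(+0.0008+0.0118i)
Y_4^2(R⁻¹ n̂) = -0.054250-0.023151i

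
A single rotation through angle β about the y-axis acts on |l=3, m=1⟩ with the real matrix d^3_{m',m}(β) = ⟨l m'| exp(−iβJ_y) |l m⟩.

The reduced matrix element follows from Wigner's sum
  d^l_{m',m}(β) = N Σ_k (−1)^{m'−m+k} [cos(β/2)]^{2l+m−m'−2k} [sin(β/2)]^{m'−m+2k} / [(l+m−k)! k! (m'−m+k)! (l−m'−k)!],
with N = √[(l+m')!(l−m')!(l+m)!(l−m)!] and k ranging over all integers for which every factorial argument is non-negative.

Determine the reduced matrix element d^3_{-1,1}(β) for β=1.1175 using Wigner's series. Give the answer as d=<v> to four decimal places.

d=0.4395

d^3_{-1,1}(β=1.1175) via Wigner's sum:
With c≡cos(β/2)=0.847918 and s≡sin(β/2)=0.530127, N=[2·24·24·2]^{1/2}=48.000000
k∈{2,3,4} keeps every argument non-negative
  k=2: (−1)^0·48.0000/(8)·0.8479^4·0.5301^2 = +0.871619
  k=3: (−1)^1·48.0000/(6)·0.8479^2·0.5301^4 = -0.454273
  k=4: (−1)^2·48.0000/(48)·0.8479^0·0.5301^6 = +0.022196
d^3_{-1,1}(1.1175) = +0.871619 -0.454273 +0.022196 = +0.439543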